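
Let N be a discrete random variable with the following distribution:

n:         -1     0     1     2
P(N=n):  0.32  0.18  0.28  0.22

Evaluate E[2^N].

E[2^N] = Σ 2^n·P(N=n)
 = 0.5·0.32 + 1·0.18 + 2·0.28 + 4·0.22
 = 0.16 + 0.18 + 0.56 + 0.88
 = 1.78

1.78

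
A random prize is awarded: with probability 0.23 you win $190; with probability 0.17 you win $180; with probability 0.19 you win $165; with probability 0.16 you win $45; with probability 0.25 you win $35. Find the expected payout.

E[payout] = 190·0.23 + 180·0.17 + 165·0.19 + 45·0.16 + 35·0.25
 = 43.7 + 30.6 + 31.35 + 7.2 + 8.75
 = 121.6

121.6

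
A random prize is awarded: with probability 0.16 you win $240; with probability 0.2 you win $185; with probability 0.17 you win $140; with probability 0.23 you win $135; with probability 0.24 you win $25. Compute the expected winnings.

E[payout] = 240·0.16 + 185·0.2 + 140·0.17 + 135·0.23 + 25·0.24
 = 38.4 + 37 + 23.8 + 31.05 + 6
 = 136.25

136.25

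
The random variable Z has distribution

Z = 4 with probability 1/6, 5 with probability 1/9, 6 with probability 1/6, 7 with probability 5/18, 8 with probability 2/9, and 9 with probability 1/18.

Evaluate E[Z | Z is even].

P(Z is even) = 1/6 + 1/6 + 2/9 = 5/9.
E[Z | Z is even] = [4·1/6 + 6·1/6 + 8·2/9] / (5/9)
 = 31/9 / (5/9)
 = 31/5

6.2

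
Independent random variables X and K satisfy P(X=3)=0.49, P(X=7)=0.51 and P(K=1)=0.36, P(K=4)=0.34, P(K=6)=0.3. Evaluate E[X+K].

E[X+K] = Σ_x Σ_k (x+k) · P(X=x)P(K=k)
 = 4·0.1764 + 7·0.1666 + 9·0.147 + 8·0.1836 + 11·0.1734 + 13·0.153
 = 0.7056 + 1.1662 + 1.323 + 1.4688 + 1.9074 + 1.989
 = 8.56

8.56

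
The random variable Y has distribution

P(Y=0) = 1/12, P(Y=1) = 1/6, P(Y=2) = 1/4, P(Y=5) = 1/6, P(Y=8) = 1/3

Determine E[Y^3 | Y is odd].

P(Y is odd) = 1/6 + 1/6 = 1/3.
E[Y^3 | Y is odd] = [1·1/6 + 125·1/6] / (1/3)
 = 21 / (1/3)
 = 63

63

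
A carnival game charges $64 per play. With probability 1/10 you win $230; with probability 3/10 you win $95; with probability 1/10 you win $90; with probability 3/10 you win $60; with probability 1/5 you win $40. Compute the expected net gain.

E[payout] = 230·1/10 + 95·3/10 + 90·1/10 + 60·3/10 + 40·1/5
 = 23 + 57/2 + 9 + 18 + 8
 = 173/2
Net = 173/2 - 64 = 45/2

22.5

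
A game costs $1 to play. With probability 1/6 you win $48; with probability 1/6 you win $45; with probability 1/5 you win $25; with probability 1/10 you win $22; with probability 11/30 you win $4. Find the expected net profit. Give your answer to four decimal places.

23.1667

E[payout] = 48·1/6 + 45·1/6 + 25·1/5 + 22·1/10 + 4·11/30
 = 8 + 15/2 + 5 + 11/5 + 22/15
 = 145/6
Net = 145/6 - 1 = 139/6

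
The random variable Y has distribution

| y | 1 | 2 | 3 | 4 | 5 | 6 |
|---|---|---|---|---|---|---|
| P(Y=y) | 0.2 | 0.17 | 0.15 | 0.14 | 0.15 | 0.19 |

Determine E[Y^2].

15.06

E[Y^2] = Σ y^2·P(Y=y)
 = 1·0.2 + 4·0.17 + 9·0.15 + 16·0.14 + 25·0.15 + 36·0.19
 = 0.2 + 0.68 + 1.35 + 2.24 + 3.75 + 6.84
 = 15.06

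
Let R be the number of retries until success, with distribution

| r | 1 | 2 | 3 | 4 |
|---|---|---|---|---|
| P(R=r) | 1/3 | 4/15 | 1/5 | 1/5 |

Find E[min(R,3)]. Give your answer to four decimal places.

2.0667

E[min(R,3)] = Σ min(r,3)·P(R=r)
 = 1·1/3 + 2·4/15 + 3·1/5 + 3·1/5
 = 1/3 + 8/15 + 3/5 + 3/5
 = 31/15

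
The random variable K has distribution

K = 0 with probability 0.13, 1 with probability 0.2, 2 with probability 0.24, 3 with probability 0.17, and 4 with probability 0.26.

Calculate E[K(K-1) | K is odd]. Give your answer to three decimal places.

P(K is odd) = 0.2 + 0.17 = 0.37.
E[K(K-1) | K is odd] = [0·0.2 + 6·0.17] / 0.37
 = 1.02 / 0.37
 = 102/37

2.757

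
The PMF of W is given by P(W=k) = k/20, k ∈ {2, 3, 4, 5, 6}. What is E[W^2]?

22

E[W^2] = Σ w^2·P(W=w)
 = 4·1/10 + 9·3/20 + 16·1/5 + 25·1/4 + 36·3/10
 = 2/5 + 27/20 + 16/5 + 25/4 + 54/5
 = 22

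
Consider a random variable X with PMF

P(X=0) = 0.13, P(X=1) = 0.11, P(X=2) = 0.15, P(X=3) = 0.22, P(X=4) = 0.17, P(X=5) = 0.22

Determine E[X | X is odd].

3.4

P(X is odd) = 0.11 + 0.22 + 0.22 = 0.55.
E[X | X is odd] = [1·0.11 + 3·0.22 + 5·0.22] / 0.55
 = 1.87 / 0.55
 = 17/5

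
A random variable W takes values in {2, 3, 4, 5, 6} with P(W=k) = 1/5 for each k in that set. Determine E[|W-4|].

E[|W-4|] = Σ |w-4|·P(W=w)
 = 2·1/5 + 1·1/5 + 0·1/5 + 1·1/5 + 2·1/5
 = 2/5 + 1/5 + 0 + 1/5 + 2/5
 = 6/5

1.2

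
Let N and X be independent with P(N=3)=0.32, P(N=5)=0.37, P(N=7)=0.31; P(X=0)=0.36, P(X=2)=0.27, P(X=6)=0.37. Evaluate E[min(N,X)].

E[min(N,X)] = Σ_n Σ_x min(n,x) · P(N=n)P(X=x)
 = 0·0.1152 + 2·0.0864 + 3·0.1184 + 0·0.1332 + 2·0.0999 + 5·0.1369 + 0·0.1116 + 2·0.0837 + 6·0.1147
 = 0 + 0.1728 + 0.3552 + 0 + 0.1998 + 0.6845 + 0 + 0.1674 + 0.6882
 = 2.2679

2.2679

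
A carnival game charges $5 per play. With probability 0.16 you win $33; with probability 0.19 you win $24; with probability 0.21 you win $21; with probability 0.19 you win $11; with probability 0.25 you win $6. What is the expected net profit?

12.84

E[payout] = 33·0.16 + 24·0.19 + 21·0.21 + 11·0.19 + 6·0.25
 = 5.28 + 4.56 + 4.41 + 2.09 + 1.5
 = 17.84
Net = 17.84 - 5 = 12.84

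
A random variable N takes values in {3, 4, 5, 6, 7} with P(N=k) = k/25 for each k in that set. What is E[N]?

E[N] = Σ n·P(N=n)
 = 3·3/25 + 4·4/25 + 5·1/5 + 6·6/25 + 7·7/25
 = 9/25 + 16/25 + 1 + 36/25 + 49/25
 = 27/5

5.4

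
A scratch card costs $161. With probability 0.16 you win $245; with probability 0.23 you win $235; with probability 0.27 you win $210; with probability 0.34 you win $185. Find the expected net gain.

51.85

E[payout] = 245·0.16 + 235·0.23 + 210·0.27 + 185·0.34
 = 39.2 + 54.05 + 56.7 + 62.9
 = 212.85
Net = 212.85 - 161 = 51.85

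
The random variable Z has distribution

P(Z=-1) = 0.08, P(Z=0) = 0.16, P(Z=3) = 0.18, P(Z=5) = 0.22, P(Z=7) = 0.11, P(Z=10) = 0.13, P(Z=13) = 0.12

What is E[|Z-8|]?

E[|Z-8|] = Σ |z-8|·P(Z=z)
 = 9·0.08 + 8·0.16 + 5·0.18 + 3·0.22 + 1·0.11 + 2·0.13 + 5·0.12
 = 0.72 + 1.28 + 0.9 + 0.66 + 0.11 + 0.26 + 0.6
 = 4.53

4.53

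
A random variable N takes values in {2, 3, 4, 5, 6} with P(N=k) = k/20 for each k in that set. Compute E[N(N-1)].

17.5

E[N(N-1)] = Σ n(n-1)·P(N=n)
 = 2·1/10 + 6·3/20 + 12·1/5 + 20·1/4 + 30·3/10
 = 1/5 + 9/10 + 12/5 + 5 + 9
 = 35/2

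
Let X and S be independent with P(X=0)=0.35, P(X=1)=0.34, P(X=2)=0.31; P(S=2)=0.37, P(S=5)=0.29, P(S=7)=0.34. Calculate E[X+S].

5.53

E[X+S] = Σ_x Σ_s (x+s) · P(X=x)P(S=s)
 = 2·0.1295 + 5·0.1015 + 7·0.119 + 3·0.1258 + 6·0.0986 + 8·0.1156 + 4·0.1147 + 7·0.0899 + 9·0.1054
 = 0.259 + 0.5075 + 0.833 + 0.3774 + 0.5916 + 0.9248 + 0.4588 + 0.6293 + 0.9486
 = 5.53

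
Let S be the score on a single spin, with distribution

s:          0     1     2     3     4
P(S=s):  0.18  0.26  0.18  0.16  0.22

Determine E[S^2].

E[S^2] = Σ s^2·P(S=s)
 = 0·0.18 + 1·0.26 + 4·0.18 + 9·0.16 + 16·0.22
 = 0 + 0.26 + 0.72 + 1.44 + 3.52
 = 5.94

5.94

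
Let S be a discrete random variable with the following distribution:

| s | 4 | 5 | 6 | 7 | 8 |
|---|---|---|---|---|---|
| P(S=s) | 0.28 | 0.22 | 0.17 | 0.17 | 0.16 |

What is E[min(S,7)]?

5.55

E[min(S,7)] = Σ min(s,7)·P(S=s)
 = 4·0.28 + 5·0.22 + 6·0.17 + 7·0.17 + 7·0.16
 = 1.12 + 1.1 + 1.02 + 1.19 + 1.12
 = 5.55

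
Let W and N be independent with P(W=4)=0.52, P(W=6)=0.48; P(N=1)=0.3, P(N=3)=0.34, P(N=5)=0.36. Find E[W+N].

E[W+N] = Σ_w Σ_n (w+n) · P(W=w)P(N=n)
 = 5·0.156 + 7·0.1768 + 9·0.1872 + 7·0.144 + 9·0.1632 + 11·0.1728
 = 0.78 + 1.2376 + 1.6848 + 1.008 + 1.4688 + 1.9008
 = 8.08

8.08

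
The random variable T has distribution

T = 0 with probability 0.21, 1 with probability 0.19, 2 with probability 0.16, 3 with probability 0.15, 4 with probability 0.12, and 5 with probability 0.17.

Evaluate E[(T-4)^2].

6.03

E[(T-4)^2] = Σ (t-4)^2·P(T=t)
 = 16·0.21 + 9·0.19 + 4·0.16 + 1·0.15 + 0·0.12 + 1·0.17
 = 3.36 + 1.71 + 0.64 + 0.15 + 0 + 0.17
 = 6.03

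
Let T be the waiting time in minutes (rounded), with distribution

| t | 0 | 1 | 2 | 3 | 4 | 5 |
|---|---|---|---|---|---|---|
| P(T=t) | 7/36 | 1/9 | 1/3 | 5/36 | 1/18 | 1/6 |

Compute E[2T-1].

3.5

E[2T-1] = Σ (2t-1)·P(T=t)
 = (-1)·7/36 + 1·1/9 + 3·1/3 + 5·5/36 + 7·1/18 + 9·1/6
 = (-7/36) + 1/9 + 1 + 25/36 + 7/18 + 3/2
 = 7/2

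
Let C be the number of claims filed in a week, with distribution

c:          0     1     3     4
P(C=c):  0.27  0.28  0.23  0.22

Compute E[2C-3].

E[2C-3] = Σ (2c-3)·P(C=c)
 = (-3)·0.27 + (-1)·0.28 + 3·0.23 + 5·0.22
 = (-0.81) + (-0.28) + 0.69 + 1.1
 = 0.7

0.7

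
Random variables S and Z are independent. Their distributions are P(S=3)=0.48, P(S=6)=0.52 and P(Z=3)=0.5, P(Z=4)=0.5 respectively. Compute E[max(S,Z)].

E[max(S,Z)] = Σ_s Σ_z max(s,z) · P(S=s)P(Z=z)
 = 3·0.24 + 4·0.24 + 6·0.26 + 6·0.26
 = 0.72 + 0.96 + 1.56 + 1.56
 = 4.8

4.8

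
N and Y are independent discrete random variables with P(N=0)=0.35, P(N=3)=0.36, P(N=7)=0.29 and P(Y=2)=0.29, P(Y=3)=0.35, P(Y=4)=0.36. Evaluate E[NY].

9.5477

E[NY] = Σ_n Σ_y ny · P(N=n)P(Y=y)
 = 0·0.1015 + 0·0.1225 + 0·0.126 + 6·0.1044 + 9·0.126 + 12·0.1296 + 14·0.0841 + 21·0.1015 + 28·0.1044
 = 0 + 0 + 0 + 0.6264 + 1.134 + 1.5552 + 1.1774 + 2.1315 + 2.9232
 = 9.5477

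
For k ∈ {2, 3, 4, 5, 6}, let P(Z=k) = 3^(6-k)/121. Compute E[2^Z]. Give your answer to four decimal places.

6.9752

E[2^Z] = Σ 2^z·P(Z=z)
 = 4·81/121 + 8·27/121 + 16·9/121 + 32·3/121 + 64·1/121
 = 324/121 + 216/121 + 144/121 + 96/121 + 64/121
 = 844/121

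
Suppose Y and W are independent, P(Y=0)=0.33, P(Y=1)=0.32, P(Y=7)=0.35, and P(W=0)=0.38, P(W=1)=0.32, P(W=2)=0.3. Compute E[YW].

2.5484

E[YW] = Σ_y Σ_w yw · P(Y=y)P(W=w)
 = 0·0.1254 + 0·0.1056 + 0·0.099 + 0·0.1216 + 1·0.1024 + 2·0.096 + 0·0.133 + 7·0.112 + 14·0.105
 = 0 + 0 + 0 + 0 + 0.1024 + 0.192 + 0 + 0.784 + 1.47
 = 2.5484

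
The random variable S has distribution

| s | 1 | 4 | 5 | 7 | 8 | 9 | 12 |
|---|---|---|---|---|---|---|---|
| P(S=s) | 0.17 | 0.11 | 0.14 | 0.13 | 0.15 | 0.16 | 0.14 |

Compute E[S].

6.54

E[S] = Σ s·P(S=s)
 = 1·0.17 + 4·0.11 + 5·0.14 + 7·0.13 + 8·0.15 + 9·0.16 + 12·0.14
 = 0.17 + 0.44 + 0.7 + 0.91 + 1.2 + 1.44 + 1.68
 = 6.54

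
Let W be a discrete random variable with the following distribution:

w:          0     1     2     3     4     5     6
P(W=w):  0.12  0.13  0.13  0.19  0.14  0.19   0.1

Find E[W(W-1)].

9.88

E[W(W-1)] = Σ w(w-1)·P(W=w)
 = 0·0.12 + 0·0.13 + 2·0.13 + 6·0.19 + 12·0.14 + 20·0.19 + 30·0.1
 = 0 + 0 + 0.26 + 1.14 + 1.68 + 3.8 + 3
 = 9.88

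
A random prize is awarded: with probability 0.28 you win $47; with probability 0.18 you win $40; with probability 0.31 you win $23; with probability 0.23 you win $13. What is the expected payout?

30.48

E[payout] = 47·0.28 + 40·0.18 + 23·0.31 + 13·0.23
 = 13.16 + 7.2 + 7.13 + 2.99
 = 30.48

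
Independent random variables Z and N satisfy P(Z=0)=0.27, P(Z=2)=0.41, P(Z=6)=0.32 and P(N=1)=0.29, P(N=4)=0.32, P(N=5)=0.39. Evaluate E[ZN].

9.6448

E[ZN] = Σ_z Σ_n zn · P(Z=z)P(N=n)
 = 0·0.0783 + 0·0.0864 + 0·0.1053 + 2·0.1189 + 8·0.1312 + 10·0.1599 + 6·0.0928 + 24·0.1024 + 30·0.1248
 = 0 + 0 + 0 + 0.2378 + 1.0496 + 1.599 + 0.5568 + 2.4576 + 3.744
 = 9.6448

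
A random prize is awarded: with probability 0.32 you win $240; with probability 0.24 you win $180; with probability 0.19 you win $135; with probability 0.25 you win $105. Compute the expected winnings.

E[payout] = 240·0.32 + 180·0.24 + 135·0.19 + 105·0.25
 = 76.8 + 43.2 + 25.65 + 26.25
 = 171.9

171.9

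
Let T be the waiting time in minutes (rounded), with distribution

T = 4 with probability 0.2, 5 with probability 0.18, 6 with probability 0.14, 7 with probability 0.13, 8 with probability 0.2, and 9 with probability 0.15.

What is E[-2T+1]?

-11.8

E[-2T+1] = Σ (-2t+1)·P(T=t)
 = (-7)·0.2 + (-9)·0.18 + (-11)·0.14 + (-13)·0.13 + (-15)·0.2 + (-17)·0.15
 = (-1.4) + (-1.62) + (-1.54) + (-1.69) + (-3) + (-2.55)
 = -11.8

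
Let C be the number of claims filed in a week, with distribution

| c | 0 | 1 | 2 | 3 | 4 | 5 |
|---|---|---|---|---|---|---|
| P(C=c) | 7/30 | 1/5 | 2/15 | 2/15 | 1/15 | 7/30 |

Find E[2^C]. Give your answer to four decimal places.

10.7667

E[2^C] = Σ 2^c·P(C=c)
 = 1·7/30 + 2·1/5 + 4·2/15 + 8·2/15 + 16·1/15 + 32·7/30
 = 7/30 + 2/5 + 8/15 + 16/15 + 16/15 + 112/15
 = 323/30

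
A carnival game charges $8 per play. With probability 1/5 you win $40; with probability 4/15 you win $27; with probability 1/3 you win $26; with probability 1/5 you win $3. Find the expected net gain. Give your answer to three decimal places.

16.467

E[payout] = 40·1/5 + 27·4/15 + 26·1/3 + 3·1/5
 = 8 + 36/5 + 26/3 + 3/5
 = 367/15
Net = 367/15 - 8 = 247/15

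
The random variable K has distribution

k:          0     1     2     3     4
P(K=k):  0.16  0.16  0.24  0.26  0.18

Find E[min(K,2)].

1.52

E[min(K,2)] = Σ min(k,2)·P(K=k)
 = 0·0.16 + 1·0.16 + 2·0.24 + 2·0.26 + 2·0.18
 = 0 + 0.16 + 0.48 + 0.52 + 0.36
 = 1.52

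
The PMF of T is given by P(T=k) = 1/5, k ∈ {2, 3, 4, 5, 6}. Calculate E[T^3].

88

E[T^3] = Σ t^3·P(T=t)
 = 8·1/5 + 27·1/5 + 64·1/5 + 125·1/5 + 216·1/5
 = 8/5 + 27/5 + 64/5 + 25 + 216/5
 = 88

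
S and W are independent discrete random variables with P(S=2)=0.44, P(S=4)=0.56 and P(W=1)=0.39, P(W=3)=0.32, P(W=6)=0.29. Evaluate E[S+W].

6.21

E[S+W] = Σ_s Σ_w (s+w) · P(S=s)P(W=w)
 = 3·0.1716 + 5·0.1408 + 8·0.1276 + 5·0.2184 + 7·0.1792 + 10·0.1624
 = 0.5148 + 0.704 + 1.0208 + 1.092 + 1.2544 + 1.624
 = 6.21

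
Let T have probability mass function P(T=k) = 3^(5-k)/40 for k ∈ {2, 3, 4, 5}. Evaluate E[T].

2.45

E[T] = Σ t·P(T=t)
 = 2·27/40 + 3·9/40 + 4·3/40 + 5·1/40
 = 27/20 + 27/40 + 3/10 + 1/8
 = 49/20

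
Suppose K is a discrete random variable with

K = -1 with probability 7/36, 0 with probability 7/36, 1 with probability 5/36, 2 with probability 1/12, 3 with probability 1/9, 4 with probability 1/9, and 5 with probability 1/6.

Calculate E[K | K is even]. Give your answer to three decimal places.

P(K is even) = 7/36 + 1/12 + 1/9 = 7/18.
E[K | K is even] = [0·7/36 + 2·1/12 + 4·1/9] / (7/18)
 = 11/18 / (7/18)
 = 11/7

1.571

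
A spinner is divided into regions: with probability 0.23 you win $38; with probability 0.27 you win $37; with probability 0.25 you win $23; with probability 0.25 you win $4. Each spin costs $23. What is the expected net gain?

2.48

E[payout] = 38·0.23 + 37·0.27 + 23·0.25 + 4·0.25
 = 8.74 + 9.99 + 5.75 + 1
 = 25.48
Net = 25.48 - 23 = 2.48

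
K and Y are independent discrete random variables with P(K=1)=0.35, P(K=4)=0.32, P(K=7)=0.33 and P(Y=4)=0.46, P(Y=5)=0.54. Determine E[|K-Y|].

2.2236

E[|K-Y|] = Σ_k Σ_y |k-y| · P(K=k)P(Y=y)
 = 3·0.161 + 4·0.189 + 0·0.1472 + 1·0.1728 + 3·0.1518 + 2·0.1782
 = 0.483 + 0.756 + 0 + 0.1728 + 0.4554 + 0.3564
 = 2.2236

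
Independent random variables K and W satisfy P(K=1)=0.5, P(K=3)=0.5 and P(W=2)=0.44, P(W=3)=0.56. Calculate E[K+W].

4.56

E[K+W] = Σ_k Σ_w (k+w) · P(K=k)P(W=w)
 = 3·0.22 + 4·0.28 + 5·0.22 + 6·0.28
 = 0.66 + 1.12 + 1.1 + 1.68
 = 4.56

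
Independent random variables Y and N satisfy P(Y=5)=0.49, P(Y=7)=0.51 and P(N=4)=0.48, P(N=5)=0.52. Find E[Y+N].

10.54

E[Y+N] = Σ_y Σ_n (y+n) · P(Y=y)P(N=n)
 = 9·0.2352 + 10·0.2548 + 11·0.2448 + 12·0.2652
 = 2.1168 + 2.548 + 2.6928 + 3.1824
 = 10.54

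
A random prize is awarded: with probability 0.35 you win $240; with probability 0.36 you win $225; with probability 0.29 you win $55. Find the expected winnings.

180.95

E[payout] = 240·0.35 + 225·0.36 + 55·0.29
 = 84 + 81 + 15.95
 = 180.95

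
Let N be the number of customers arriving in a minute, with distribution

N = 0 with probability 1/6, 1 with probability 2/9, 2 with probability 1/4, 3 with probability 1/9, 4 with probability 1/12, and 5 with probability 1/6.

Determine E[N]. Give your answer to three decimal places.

E[N] = Σ n·P(N=n)
 = 0·1/6 + 1·2/9 + 2·1/4 + 3·1/9 + 4·1/12 + 5·1/6
 = 0 + 2/9 + 1/2 + 1/3 + 1/3 + 5/6
 = 20/9

2.222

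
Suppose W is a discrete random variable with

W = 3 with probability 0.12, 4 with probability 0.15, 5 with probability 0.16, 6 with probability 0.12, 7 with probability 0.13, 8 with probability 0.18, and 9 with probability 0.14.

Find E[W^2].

E[W^2] = Σ w^2·P(W=w)
 = 9·0.12 + 16·0.15 + 25·0.16 + 36·0.12 + 49·0.13 + 64·0.18 + 81·0.14
 = 1.08 + 2.4 + 4 + 4.32 + 6.37 + 11.52 + 11.34
 = 41.03

41.03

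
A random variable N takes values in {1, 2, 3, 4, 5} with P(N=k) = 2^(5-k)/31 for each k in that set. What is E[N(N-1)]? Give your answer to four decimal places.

E[N(N-1)] = Σ n(n-1)·P(N=n)
 = 0·16/31 + 2·8/31 + 6·4/31 + 12·2/31 + 20·1/31
 = 0 + 16/31 + 24/31 + 24/31 + 20/31
 = 84/31

2.7097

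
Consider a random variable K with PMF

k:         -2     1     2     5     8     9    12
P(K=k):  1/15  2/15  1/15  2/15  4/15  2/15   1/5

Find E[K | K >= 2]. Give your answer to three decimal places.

8.167

P(K >= 2) = 1/15 + 2/15 + 4/15 + 2/15 + 1/5 = 4/5.
E[K | K >= 2] = [2·1/15 + 5·2/15 + 8·4/15 + 9·2/15 + 12·1/5] / (4/5)
 = 98/15 / (4/5)
 = 49/6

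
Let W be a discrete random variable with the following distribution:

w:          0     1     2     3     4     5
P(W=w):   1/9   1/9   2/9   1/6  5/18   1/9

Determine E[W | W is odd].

P(W is odd) = 1/9 + 1/6 + 1/9 = 7/18.
E[W | W is odd] = [1·1/9 + 3·1/6 + 5·1/9] / (7/18)
 = 7/6 / (7/18)
 = 3

3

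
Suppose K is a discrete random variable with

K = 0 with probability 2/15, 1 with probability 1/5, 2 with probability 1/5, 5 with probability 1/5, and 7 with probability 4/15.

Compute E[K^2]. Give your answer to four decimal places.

E[K^2] = Σ k^2·P(K=k)
 = 0·2/15 + 1·1/5 + 4·1/5 + 25·1/5 + 49·4/15
 = 0 + 1/5 + 4/5 + 5 + 196/15
 = 286/15

19.0667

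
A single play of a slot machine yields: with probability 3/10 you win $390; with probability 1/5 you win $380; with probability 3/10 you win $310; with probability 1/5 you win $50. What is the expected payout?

E[payout] = 390·3/10 + 380·1/5 + 310·3/10 + 50·1/5
 = 117 + 76 + 93 + 10
 = 296

296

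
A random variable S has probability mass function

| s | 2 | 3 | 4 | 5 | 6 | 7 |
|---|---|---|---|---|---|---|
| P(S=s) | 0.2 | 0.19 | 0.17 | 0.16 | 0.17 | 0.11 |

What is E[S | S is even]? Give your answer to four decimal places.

3.8889

P(S is even) = 0.2 + 0.17 + 0.17 = 0.54.
E[S | S is even] = [2·0.2 + 4·0.17 + 6·0.17] / 0.54
 = 2.1 / 0.54
 = 35/9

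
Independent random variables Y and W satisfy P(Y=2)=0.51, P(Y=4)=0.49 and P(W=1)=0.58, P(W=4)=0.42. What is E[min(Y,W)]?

E[min(Y,W)] = Σ_y Σ_w min(y,w) · P(Y=y)P(W=w)
 = 1·0.2958 + 2·0.2142 + 1·0.2842 + 4·0.2058
 = 0.2958 + 0.4284 + 0.2842 + 0.8232
 = 1.8316

1.8316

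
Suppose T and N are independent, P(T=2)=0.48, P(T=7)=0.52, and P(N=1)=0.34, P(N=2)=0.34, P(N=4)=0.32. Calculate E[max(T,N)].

4.9072

E[max(T,N)] = Σ_t Σ_n max(t,n) · P(T=t)P(N=n)
 = 2·0.1632 + 2·0.1632 + 4·0.1536 + 7·0.1768 + 7·0.1768 + 7·0.1664
 = 0.3264 + 0.3264 + 0.6144 + 1.2376 + 1.2376 + 1.1648
 = 4.9072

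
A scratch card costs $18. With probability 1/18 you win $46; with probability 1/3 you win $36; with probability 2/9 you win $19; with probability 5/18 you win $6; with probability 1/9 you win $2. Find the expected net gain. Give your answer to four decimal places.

E[payout] = 46·1/18 + 36·1/3 + 19·2/9 + 6·5/18 + 2·1/9
 = 23/9 + 12 + 38/9 + 5/3 + 2/9
 = 62/3
Net = 62/3 - 18 = 8/3

2.6667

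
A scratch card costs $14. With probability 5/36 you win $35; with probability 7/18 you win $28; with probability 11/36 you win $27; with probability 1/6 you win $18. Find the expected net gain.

13

E[payout] = 35·5/36 + 28·7/18 + 27·11/36 + 18·1/6
 = 175/36 + 98/9 + 33/4 + 3
 = 27
Net = 27 - 14 = 13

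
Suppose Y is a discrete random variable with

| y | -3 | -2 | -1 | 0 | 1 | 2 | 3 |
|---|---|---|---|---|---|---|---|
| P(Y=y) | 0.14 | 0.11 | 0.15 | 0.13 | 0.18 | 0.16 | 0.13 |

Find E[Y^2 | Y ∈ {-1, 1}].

P(Y ∈ {-1, 1}) = 0.15 + 0.18 = 0.33.
E[Y^2 | Y ∈ {-1, 1}] = [1·0.15 + 1·0.18] / 0.33
 = 0.33 / 0.33
 = 1

1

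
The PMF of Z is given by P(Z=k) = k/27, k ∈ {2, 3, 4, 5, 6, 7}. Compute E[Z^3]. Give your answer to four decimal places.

E[Z^3] = Σ z^3·P(Z=z)
 = 8·2/27 + 27·1/9 + 64·4/27 + 125·5/27 + 216·2/9 + 343·7/27
 = 16/27 + 3 + 256/27 + 625/27 + 48 + 2401/27
 = 4675/27

173.1481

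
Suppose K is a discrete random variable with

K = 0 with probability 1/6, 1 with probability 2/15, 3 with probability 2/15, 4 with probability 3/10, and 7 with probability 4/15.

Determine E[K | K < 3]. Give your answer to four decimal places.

P(K < 3) = 1/6 + 2/15 = 3/10.
E[K | K < 3] = [0·1/6 + 1·2/15] / (3/10)
 = 2/15 / (3/10)
 = 4/9

0.4444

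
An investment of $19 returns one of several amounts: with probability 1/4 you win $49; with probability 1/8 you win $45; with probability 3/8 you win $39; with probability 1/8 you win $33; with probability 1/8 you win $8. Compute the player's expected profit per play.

18.625

E[payout] = 49·1/4 + 45·1/8 + 39·3/8 + 33·1/8 + 8·1/8
 = 49/4 + 45/8 + 117/8 + 33/8 + 1
 = 301/8
Net = 301/8 - 19 = 149/8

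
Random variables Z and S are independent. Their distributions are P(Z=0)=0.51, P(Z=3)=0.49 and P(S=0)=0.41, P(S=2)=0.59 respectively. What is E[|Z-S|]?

E[|Z-S|] = Σ_z Σ_s |z-s| · P(Z=z)P(S=s)
 = 0·0.2091 + 2·0.3009 + 3·0.2009 + 1·0.2891
 = 0 + 0.6018 + 0.6027 + 0.2891
 = 1.4936

1.4936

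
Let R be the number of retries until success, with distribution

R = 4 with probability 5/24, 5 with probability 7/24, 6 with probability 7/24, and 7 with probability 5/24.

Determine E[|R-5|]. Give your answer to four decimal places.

0.9167

E[|R-5|] = Σ |r-5|·P(R=r)
 = 1·5/24 + 0·7/24 + 1·7/24 + 2·5/24
 = 5/24 + 0 + 7/24 + 5/12
 = 11/12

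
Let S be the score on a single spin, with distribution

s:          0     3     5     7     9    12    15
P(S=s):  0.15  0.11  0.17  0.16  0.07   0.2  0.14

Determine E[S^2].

79.05

E[S^2] = Σ s^2·P(S=s)
 = 0·0.15 + 9·0.11 + 25·0.17 + 49·0.16 + 81·0.07 + 144·0.2 + 225·0.14
 = 0 + 0.99 + 4.25 + 7.84 + 5.67 + 28.8 + 31.5
 = 79.05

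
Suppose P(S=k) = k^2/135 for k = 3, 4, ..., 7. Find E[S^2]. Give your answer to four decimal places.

34.5111

E[S^2] = Σ s^2·P(S=s)
 = 9·1/15 + 16·16/135 + 25·5/27 + 36·4/15 + 49·49/135
 = 3/5 + 256/135 + 125/27 + 48/5 + 2401/135
 = 1553/45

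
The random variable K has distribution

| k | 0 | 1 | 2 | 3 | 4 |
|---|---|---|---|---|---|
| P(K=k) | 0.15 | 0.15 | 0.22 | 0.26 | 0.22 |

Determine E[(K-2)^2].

E[(K-2)^2] = Σ (k-2)^2·P(K=k)
 = 4·0.15 + 1·0.15 + 0·0.22 + 1·0.26 + 4·0.22
 = 0.6 + 0.15 + 0 + 0.26 + 0.88
 = 1.89

1.89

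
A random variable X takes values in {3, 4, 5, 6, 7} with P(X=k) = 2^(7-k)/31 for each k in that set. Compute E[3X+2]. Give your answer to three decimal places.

E[3X+2] = Σ (3x+2)·P(X=x)
 = 11·16/31 + 14·8/31 + 17·4/31 + 20·2/31 + 23·1/31
 = 176/31 + 112/31 + 68/31 + 40/31 + 23/31
 = 419/31

13.516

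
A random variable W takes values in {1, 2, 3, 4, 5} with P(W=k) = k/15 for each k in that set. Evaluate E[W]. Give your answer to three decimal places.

3.667

E[W] = Σ w·P(W=w)
 = 1·1/15 + 2·2/15 + 3·1/5 + 4·4/15 + 5·1/3
 = 1/15 + 4/15 + 3/5 + 16/15 + 5/3
 = 11/3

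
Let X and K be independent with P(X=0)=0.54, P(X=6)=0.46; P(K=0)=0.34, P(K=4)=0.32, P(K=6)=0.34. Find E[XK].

9.1632

E[XK] = Σ_x Σ_k xk · P(X=x)P(K=k)
 = 0·0.1836 + 0·0.1728 + 0·0.1836 + 0·0.1564 + 24·0.1472 + 36·0.1564
 = 0 + 0 + 0 + 0 + 3.5328 + 5.6304
 = 9.1632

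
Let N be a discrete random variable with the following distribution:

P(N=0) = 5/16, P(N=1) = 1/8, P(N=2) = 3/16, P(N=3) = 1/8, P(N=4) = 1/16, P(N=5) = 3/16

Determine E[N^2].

E[N^2] = Σ n^2·P(N=n)
 = 0·5/16 + 1·1/8 + 4·3/16 + 9·1/8 + 16·1/16 + 25·3/16
 = 0 + 1/8 + 3/4 + 9/8 + 1 + 75/16
 = 123/16

7.6875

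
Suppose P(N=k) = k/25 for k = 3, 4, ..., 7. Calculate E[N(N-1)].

25.6

E[N(N-1)] = Σ n(n-1)·P(N=n)
 = 6·3/25 + 12·4/25 + 20·1/5 + 30·6/25 + 42·7/25
 = 18/25 + 48/25 + 4 + 36/5 + 294/25
 = 128/5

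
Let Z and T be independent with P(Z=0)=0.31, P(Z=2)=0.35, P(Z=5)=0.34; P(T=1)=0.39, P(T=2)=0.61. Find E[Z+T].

E[Z+T] = Σ_z Σ_t (z+t) · P(Z=z)P(T=t)
 = 1·0.1209 + 2·0.1891 + 3·0.1365 + 4·0.2135 + 6·0.1326 + 7·0.2074
 = 0.1209 + 0.3782 + 0.4095 + 0.854 + 0.7956 + 1.4518
 = 4.01

4.01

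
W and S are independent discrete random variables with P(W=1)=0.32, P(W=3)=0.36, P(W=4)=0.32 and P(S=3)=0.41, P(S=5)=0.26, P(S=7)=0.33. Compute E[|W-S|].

2.4224

E[|W-S|] = Σ_w Σ_s |w-s| · P(W=w)P(S=s)
 = 2·0.1312 + 4·0.0832 + 6·0.1056 + 0·0.1476 + 2·0.0936 + 4·0.1188 + 1·0.1312 + 1·0.0832 + 3·0.1056
 = 0.2624 + 0.3328 + 0.6336 + 0 + 0.1872 + 0.4752 + 0.1312 + 0.0832 + 0.3168
 = 2.4224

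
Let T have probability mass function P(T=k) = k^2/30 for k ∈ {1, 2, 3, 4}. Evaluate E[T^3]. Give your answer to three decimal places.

43.333

E[T^3] = Σ t^3·P(T=t)
 = 1·1/30 + 8·2/15 + 27·3/10 + 64·8/15
 = 1/30 + 16/15 + 81/10 + 512/15
 = 130/3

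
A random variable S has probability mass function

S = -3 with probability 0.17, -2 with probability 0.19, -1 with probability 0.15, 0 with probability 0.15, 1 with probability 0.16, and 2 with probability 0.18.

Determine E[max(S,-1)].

E[max(S,-1)] = Σ max(s,-1)·P(S=s)
 = (-1)·0.17 + (-1)·0.19 + (-1)·0.15 + 0·0.15 + 1·0.16 + 2·0.18
 = (-0.17) + (-0.19) + (-0.15) + 0 + 0.16 + 0.36
 = 0.01

0.01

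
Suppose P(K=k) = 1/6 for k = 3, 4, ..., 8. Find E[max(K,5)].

E[max(K,5)] = Σ max(k,5)·P(K=k)
 = 5·1/6 + 5·1/6 + 5·1/6 + 6·1/6 + 7·1/6 + 8·1/6
 = 5/6 + 5/6 + 5/6 + 1 + 7/6 + 4/3
 = 6

6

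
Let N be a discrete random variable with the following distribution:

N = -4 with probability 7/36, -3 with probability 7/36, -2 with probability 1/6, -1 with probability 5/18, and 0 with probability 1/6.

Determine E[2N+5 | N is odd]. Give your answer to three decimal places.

1.353

P(N is odd) = 7/36 + 5/18 = 17/36.
E[2N+5 | N is odd] = [(-1)·7/36 + 3·5/18] / (17/36)
 = 23/36 / (17/36)
 = 23/17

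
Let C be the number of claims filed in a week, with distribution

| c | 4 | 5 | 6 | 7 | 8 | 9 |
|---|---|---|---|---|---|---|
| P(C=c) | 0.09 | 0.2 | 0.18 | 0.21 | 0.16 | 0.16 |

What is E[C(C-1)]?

39.78

E[C(C-1)] = Σ c(c-1)·P(C=c)
 = 12·0.09 + 20·0.2 + 30·0.18 + 42·0.21 + 56·0.16 + 72·0.16
 = 1.08 + 4 + 5.4 + 8.82 + 8.96 + 11.52
 = 39.78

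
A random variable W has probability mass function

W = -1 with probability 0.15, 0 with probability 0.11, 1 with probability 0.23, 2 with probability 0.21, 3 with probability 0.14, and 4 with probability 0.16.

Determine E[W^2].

E[W^2] = Σ w^2·P(W=w)
 = 1·0.15 + 0·0.11 + 1·0.23 + 4·0.21 + 9·0.14 + 16·0.16
 = 0.15 + 0 + 0.23 + 0.84 + 1.26 + 2.56
 = 5.04

5.04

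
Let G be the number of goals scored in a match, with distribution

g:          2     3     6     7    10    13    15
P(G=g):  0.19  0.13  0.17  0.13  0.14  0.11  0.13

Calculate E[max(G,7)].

9.12

E[max(G,7)] = Σ max(g,7)·P(G=g)
 = 7·0.19 + 7·0.13 + 7·0.17 + 7·0.13 + 10·0.14 + 13·0.11 + 15·0.13
 = 1.33 + 0.91 + 1.19 + 0.91 + 1.4 + 1.43 + 1.95
 = 9.12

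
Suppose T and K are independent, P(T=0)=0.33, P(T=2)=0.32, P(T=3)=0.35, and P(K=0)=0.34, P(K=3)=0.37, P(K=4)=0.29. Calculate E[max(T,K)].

2.8446

E[max(T,K)] = Σ_t Σ_k max(t,k) · P(T=t)P(K=k)
 = 0·0.1122 + 3·0.1221 + 4·0.0957 + 2·0.1088 + 3·0.1184 + 4·0.0928 + 3·0.119 + 3·0.1295 + 4·0.1015
 = 0 + 0.3663 + 0.3828 + 0.2176 + 0.3552 + 0.3712 + 0.357 + 0.3885 + 0.406
 = 2.8446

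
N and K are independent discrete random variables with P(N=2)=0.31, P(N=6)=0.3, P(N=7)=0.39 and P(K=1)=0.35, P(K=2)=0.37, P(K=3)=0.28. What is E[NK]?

E[NK] = Σ_n Σ_k nk · P(N=n)P(K=k)
 = 2·0.1085 + 4·0.1147 + 6·0.0868 + 6·0.105 + 12·0.111 + 18·0.084 + 7·0.1365 + 14·0.1443 + 21·0.1092
 = 0.217 + 0.4588 + 0.5208 + 0.63 + 1.332 + 1.512 + 0.9555 + 2.0202 + 2.2932
 = 9.9395

9.9395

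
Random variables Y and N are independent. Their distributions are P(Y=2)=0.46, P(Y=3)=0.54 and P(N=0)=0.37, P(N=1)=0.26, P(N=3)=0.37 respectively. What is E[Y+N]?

3.91

E[Y+N] = Σ_y Σ_n (y+n) · P(Y=y)P(N=n)
 = 2·0.1702 + 3·0.1196 + 5·0.1702 + 3·0.1998 + 4·0.1404 + 6·0.1998
 = 0.3404 + 0.3588 + 0.851 + 0.5994 + 0.5616 + 1.1988
 = 3.91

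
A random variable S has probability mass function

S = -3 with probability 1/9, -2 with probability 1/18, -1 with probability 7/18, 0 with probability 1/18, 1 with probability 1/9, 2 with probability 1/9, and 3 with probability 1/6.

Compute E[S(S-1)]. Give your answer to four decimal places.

E[S(S-1)] = Σ s(s-1)·P(S=s)
 = 12·1/9 + 6·1/18 + 2·7/18 + 0·1/18 + 0·1/9 + 2·1/9 + 6·1/6
 = 4/3 + 1/3 + 7/9 + 0 + 0 + 2/9 + 1
 = 11/3

3.6667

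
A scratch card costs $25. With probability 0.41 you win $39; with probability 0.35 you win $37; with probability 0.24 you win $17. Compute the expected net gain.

E[payout] = 39·0.41 + 37·0.35 + 17·0.24
 = 15.99 + 12.95 + 4.08
 = 33.02
Net = 33.02 - 25 = 8.02

8.02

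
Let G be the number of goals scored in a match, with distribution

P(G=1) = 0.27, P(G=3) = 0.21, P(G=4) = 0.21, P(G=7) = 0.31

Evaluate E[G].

E[G] = Σ g·P(G=g)
 = 1·0.27 + 3·0.21 + 4·0.21 + 7·0.31
 = 0.27 + 0.63 + 0.84 + 2.17
 = 3.91

3.91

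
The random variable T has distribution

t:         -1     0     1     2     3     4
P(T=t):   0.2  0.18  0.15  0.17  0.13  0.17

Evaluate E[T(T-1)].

E[T(T-1)] = Σ t(t-1)·P(T=t)
 = 2·0.2 + 0·0.18 + 0·0.15 + 2·0.17 + 6·0.13 + 12·0.17
 = 0.4 + 0 + 0 + 0.34 + 0.78 + 2.04
 = 3.56

3.56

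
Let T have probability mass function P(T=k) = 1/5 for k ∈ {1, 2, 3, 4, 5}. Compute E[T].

3

E[T] = Σ t·P(T=t)
 = 1·1/5 + 2·1/5 + 3·1/5 + 4·1/5 + 5·1/5
 = 1/5 + 2/5 + 3/5 + 4/5 + 1
 = 3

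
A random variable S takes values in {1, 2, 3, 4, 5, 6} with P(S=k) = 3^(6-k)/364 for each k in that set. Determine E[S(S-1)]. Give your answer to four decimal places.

1.4341

E[S(S-1)] = Σ s(s-1)·P(S=s)
 = 0·243/364 + 2·81/364 + 6·27/364 + 12·9/364 + 20·3/364 + 30·1/364
 = 0 + 81/182 + 81/182 + 27/91 + 15/91 + 15/182
 = 261/182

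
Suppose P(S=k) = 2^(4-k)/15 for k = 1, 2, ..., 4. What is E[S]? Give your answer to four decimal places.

1.7333

E[S] = Σ s·P(S=s)
 = 1·8/15 + 2·4/15 + 3·2/15 + 4·1/15
 = 8/15 + 8/15 + 2/5 + 4/15
 = 26/15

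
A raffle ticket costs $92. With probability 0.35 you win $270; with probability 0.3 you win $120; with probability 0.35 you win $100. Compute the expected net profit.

73.5

E[payout] = 270·0.35 + 120·0.3 + 100·0.35
 = 94.5 + 36 + 35
 = 165.5
Net = 165.5 - 92 = 73.5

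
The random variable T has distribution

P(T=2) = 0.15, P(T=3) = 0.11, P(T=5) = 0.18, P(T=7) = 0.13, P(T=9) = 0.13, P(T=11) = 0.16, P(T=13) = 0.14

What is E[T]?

E[T] = Σ t·P(T=t)
 = 2·0.15 + 3·0.11 + 5·0.18 + 7·0.13 + 9·0.13 + 11·0.16 + 13·0.14
 = 0.3 + 0.33 + 0.9 + 0.91 + 1.17 + 1.76 + 1.82
 = 7.19

7.19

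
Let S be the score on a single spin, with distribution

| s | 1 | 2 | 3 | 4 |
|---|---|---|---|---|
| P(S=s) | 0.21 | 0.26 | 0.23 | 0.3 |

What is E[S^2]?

E[S^2] = Σ s^2·P(S=s)
 = 1·0.21 + 4·0.26 + 9·0.23 + 16·0.3
 = 0.21 + 1.04 + 2.07 + 4.8
 = 8.12

8.12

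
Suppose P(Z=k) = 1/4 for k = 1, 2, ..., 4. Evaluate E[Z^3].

E[Z^3] = Σ z^3·P(Z=z)
 = 1·1/4 + 8·1/4 + 27·1/4 + 64·1/4
 = 1/4 + 2 + 27/4 + 16
 = 25

25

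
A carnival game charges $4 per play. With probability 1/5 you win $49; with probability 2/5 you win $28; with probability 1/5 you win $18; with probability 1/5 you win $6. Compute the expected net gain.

E[payout] = 49·1/5 + 28·2/5 + 18·1/5 + 6·1/5
 = 49/5 + 56/5 + 18/5 + 6/5
 = 129/5
Net = 129/5 - 4 = 109/5

21.8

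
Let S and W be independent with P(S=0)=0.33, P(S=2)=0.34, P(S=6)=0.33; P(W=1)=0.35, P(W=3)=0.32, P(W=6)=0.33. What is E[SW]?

E[SW] = Σ_s Σ_w sw · P(S=s)P(W=w)
 = 0·0.1155 + 0·0.1056 + 0·0.1089 + 2·0.119 + 6·0.1088 + 12·0.1122 + 6·0.1155 + 18·0.1056 + 36·0.1089
 = 0 + 0 + 0 + 0.238 + 0.6528 + 1.3464 + 0.693 + 1.9008 + 3.9204
 = 8.7514

8.7514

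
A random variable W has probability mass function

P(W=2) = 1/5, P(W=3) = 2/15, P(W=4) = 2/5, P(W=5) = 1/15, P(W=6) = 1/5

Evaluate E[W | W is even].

4

P(W is even) = 1/5 + 2/5 + 1/5 = 4/5.
E[W | W is even] = [2·1/5 + 4·2/5 + 6·1/5] / (4/5)
 = 16/5 / (4/5)
 = 4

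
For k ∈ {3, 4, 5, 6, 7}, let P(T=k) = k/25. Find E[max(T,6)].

6.28

E[max(T,6)] = Σ max(t,6)·P(T=t)
 = 6·3/25 + 6·4/25 + 6·1/5 + 6·6/25 + 7·7/25
 = 18/25 + 24/25 + 6/5 + 36/25 + 49/25
 = 157/25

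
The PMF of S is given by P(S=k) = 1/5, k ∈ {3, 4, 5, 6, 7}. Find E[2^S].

49.6

E[2^S] = Σ 2^s·P(S=s)
 = 8·1/5 + 16·1/5 + 32·1/5 + 64·1/5 + 128·1/5
 = 8/5 + 16/5 + 32/5 + 64/5 + 128/5
 = 248/5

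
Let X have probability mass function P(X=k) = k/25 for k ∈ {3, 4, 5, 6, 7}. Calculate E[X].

E[X] = Σ x·P(X=x)
 = 3·3/25 + 4·4/25 + 5·1/5 + 6·6/25 + 7·7/25
 = 9/25 + 16/25 + 1 + 36/25 + 49/25
 = 27/5

5.4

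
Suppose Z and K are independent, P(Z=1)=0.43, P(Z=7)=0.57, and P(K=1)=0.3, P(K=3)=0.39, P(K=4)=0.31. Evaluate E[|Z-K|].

E[|Z-K|] = Σ_z Σ_k |z-k| · P(Z=z)P(K=k)
 = 0·0.129 + 2·0.1677 + 3·0.1333 + 6·0.171 + 4·0.2223 + 3·0.1767
 = 0 + 0.3354 + 0.3999 + 1.026 + 0.8892 + 0.5301
 = 3.1806

3.1806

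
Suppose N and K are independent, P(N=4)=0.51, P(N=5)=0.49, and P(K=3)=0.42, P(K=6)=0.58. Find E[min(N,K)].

E[min(N,K)] = Σ_n Σ_k min(n,k) · P(N=n)P(K=k)
 = 3·0.2142 + 4·0.2958 + 3·0.2058 + 5·0.2842
 = 0.6426 + 1.1832 + 0.6174 + 1.421
 = 3.8642

3.8642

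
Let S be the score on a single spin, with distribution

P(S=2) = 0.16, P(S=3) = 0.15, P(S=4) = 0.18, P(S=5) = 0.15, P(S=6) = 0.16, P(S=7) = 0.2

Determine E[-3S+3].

E[-3S+3] = Σ (-3s+3)·P(S=s)
 = (-3)·0.16 + (-6)·0.15 + (-9)·0.18 + (-12)·0.15 + (-15)·0.16 + (-18)·0.2
 = (-0.48) + (-0.9) + (-1.62) + (-1.8) + (-2.4) + (-3.6)
 = -10.8

-10.8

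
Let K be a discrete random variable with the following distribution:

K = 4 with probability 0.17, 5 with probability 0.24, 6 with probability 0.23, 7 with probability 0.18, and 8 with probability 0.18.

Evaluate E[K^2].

37.34

E[K^2] = Σ k^2·P(K=k)
 = 16·0.17 + 25·0.24 + 36·0.23 + 49·0.18 + 64·0.18
 = 2.72 + 6 + 8.28 + 8.82 + 11.52
 = 37.34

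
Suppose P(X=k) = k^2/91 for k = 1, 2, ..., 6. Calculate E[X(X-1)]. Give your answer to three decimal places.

20.154

E[X(X-1)] = Σ x(x-1)·P(X=x)
 = 0·1/91 + 2·4/91 + 6·9/91 + 12·16/91 + 20·25/91 + 30·36/91
 = 0 + 8/91 + 54/91 + 192/91 + 500/91 + 1080/91
 = 262/13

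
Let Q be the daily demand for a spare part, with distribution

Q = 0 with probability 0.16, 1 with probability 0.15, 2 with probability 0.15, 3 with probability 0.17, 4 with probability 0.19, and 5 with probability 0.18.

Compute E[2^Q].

11.22

E[2^Q] = Σ 2^q·P(Q=q)
 = 1·0.16 + 2·0.15 + 4·0.15 + 8·0.17 + 16·0.19 + 32·0.18
 = 0.16 + 0.3 + 0.6 + 1.36 + 3.04 + 5.76
 = 11.22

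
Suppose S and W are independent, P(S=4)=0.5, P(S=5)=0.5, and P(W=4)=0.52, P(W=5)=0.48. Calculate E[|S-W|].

0.5

E[|S-W|] = Σ_s Σ_w |s-w| · P(S=s)P(W=w)
 = 0·0.26 + 1·0.24 + 1·0.26 + 0·0.24
 = 0 + 0.24 + 0.26 + 0
 = 0.5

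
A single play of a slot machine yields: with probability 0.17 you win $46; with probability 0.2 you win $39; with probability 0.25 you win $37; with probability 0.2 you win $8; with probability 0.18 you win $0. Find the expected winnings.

26.47

E[payout] = 46·0.17 + 39·0.2 + 37·0.25 + 8·0.2 + 0·0.18
 = 7.82 + 7.8 + 9.25 + 1.6 + 0
 = 26.47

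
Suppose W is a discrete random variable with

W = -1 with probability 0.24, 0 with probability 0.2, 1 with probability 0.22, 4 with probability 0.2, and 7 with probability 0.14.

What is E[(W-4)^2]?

12.44

E[(W-4)^2] = Σ (w-4)^2·P(W=w)
 = 25·0.24 + 16·0.2 + 9·0.22 + 0·0.2 + 9·0.14
 = 6 + 3.2 + 1.98 + 0 + 1.26
 = 12.44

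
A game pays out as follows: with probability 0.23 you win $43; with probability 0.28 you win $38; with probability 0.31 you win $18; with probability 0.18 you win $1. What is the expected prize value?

26.29

E[payout] = 43·0.23 + 38·0.28 + 18·0.31 + 1·0.18
 = 9.89 + 10.64 + 5.58 + 0.18
 = 26.29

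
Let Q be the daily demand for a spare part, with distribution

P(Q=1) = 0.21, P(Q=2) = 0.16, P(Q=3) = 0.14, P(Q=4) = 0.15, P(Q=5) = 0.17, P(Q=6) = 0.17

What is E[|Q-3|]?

E[|Q-3|] = Σ |q-3|·P(Q=q)
 = 2·0.21 + 1·0.16 + 0·0.14 + 1·0.15 + 2·0.17 + 3·0.17
 = 0.42 + 0.16 + 0 + 0.15 + 0.34 + 0.51
 = 1.58

1.58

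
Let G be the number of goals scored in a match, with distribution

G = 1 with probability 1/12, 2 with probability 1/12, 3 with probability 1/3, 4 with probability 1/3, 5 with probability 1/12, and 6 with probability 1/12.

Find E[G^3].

59.5

E[G^3] = Σ g^3·P(G=g)
 = 1·1/12 + 8·1/12 + 27·1/3 + 64·1/3 + 125·1/12 + 216·1/12
 = 1/12 + 2/3 + 9 + 64/3 + 125/12 + 18
 = 119/2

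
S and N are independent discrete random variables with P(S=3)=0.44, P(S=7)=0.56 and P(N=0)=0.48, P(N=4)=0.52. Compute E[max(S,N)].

E[max(S,N)] = Σ_s Σ_n max(s,n) · P(S=s)P(N=n)
 = 3·0.2112 + 4·0.2288 + 7·0.2688 + 7·0.2912
 = 0.6336 + 0.9152 + 1.8816 + 2.0384
 = 5.4688

5.4688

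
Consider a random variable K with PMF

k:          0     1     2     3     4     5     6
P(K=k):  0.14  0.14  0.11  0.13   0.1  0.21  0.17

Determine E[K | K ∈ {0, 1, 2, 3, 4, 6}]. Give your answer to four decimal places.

P(K ∈ {0, 1, 2, 3, 4, 6}) = 0.14 + 0.14 + 0.11 + 0.13 + 0.1 + 0.17 = 0.79.
E[K | K ∈ {0, 1, 2, 3, 4, 6}] = [0·0.14 + 1·0.14 + 2·0.11 + 3·0.13 + 4·0.1 + 6·0.17] / 0.79
 = 2.17 / 0.79
 = 217/79

2.7468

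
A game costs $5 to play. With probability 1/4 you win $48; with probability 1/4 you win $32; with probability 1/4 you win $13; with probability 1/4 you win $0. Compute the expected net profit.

E[payout] = 48·1/4 + 32·1/4 + 13·1/4 + 0·1/4
 = 12 + 8 + 13/4 + 0
 = 93/4
Net = 93/4 - 5 = 73/4

18.25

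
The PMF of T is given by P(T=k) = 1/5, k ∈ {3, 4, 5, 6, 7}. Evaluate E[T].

E[T] = Σ t·P(T=t)
 = 3·1/5 + 4·1/5 + 5·1/5 + 6·1/5 + 7·1/5
 = 3/5 + 4/5 + 1 + 6/5 + 7/5
 = 5

5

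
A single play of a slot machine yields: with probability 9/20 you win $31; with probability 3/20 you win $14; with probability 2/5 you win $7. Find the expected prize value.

18.85

E[payout] = 31·9/20 + 14·3/20 + 7·2/5
 = 279/20 + 21/10 + 14/5
 = 377/20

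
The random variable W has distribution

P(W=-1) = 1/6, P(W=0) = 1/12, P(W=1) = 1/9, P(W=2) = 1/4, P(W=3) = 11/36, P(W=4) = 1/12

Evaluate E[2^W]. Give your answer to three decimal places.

5.167

E[2^W] = Σ 2^w·P(W=w)
 = 1/2·1/6 + 1·1/12 + 2·1/9 + 4·1/4 + 8·11/36 + 16·1/12
 = 1/12 + 1/12 + 2/9 + 1 + 22/9 + 4/3
 = 31/6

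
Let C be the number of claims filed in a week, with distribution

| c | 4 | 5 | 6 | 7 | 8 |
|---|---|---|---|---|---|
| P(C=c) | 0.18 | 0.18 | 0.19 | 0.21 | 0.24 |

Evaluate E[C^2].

E[C^2] = Σ c^2·P(C=c)
 = 16·0.18 + 25·0.18 + 36·0.19 + 49·0.21 + 64·0.24
 = 2.88 + 4.5 + 6.84 + 10.29 + 15.36
 = 39.87

39.87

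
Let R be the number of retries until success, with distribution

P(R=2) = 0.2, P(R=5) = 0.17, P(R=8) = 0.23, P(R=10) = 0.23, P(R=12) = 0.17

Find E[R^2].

67.25

E[R^2] = Σ r^2·P(R=r)
 = 4·0.2 + 25·0.17 + 64·0.23 + 100·0.23 + 144·0.17
 = 0.8 + 4.25 + 14.72 + 23 + 24.48
 = 67.25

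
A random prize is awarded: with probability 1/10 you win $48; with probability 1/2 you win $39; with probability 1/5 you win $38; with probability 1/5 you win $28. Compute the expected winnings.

37.5

E[payout] = 48·1/10 + 39·1/2 + 38·1/5 + 28·1/5
 = 24/5 + 39/2 + 38/5 + 28/5
 = 75/2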